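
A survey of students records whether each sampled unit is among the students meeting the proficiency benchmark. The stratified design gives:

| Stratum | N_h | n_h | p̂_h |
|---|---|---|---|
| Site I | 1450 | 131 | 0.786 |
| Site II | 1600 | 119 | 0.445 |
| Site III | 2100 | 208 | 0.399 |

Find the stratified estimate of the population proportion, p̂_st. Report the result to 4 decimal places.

p̂_st ≈ 0.5223

N = 5150; stratum weights W_h = N_h/N.
p̂_st = Σ W_h p̂_h = (1450·0.786 + 1600·0.445 + 2100·0.399)/5150 = 0.52225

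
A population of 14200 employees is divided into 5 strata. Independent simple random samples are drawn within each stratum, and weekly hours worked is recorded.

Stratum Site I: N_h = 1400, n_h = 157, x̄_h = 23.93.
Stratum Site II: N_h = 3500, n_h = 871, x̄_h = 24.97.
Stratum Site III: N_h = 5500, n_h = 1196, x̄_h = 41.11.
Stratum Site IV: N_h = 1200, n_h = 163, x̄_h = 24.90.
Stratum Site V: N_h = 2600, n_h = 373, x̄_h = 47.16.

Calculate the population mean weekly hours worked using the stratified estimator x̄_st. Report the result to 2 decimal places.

N = Σ N_h = 14200. Stratum weights W_h = N_h/N.
x̄_st = (1400·23.93 + 3500·24.97 + 5500·41.11 + 1200·24.90 + 2600·47.16) / 14200 = 35.1759

x̄_st ≈ 35.18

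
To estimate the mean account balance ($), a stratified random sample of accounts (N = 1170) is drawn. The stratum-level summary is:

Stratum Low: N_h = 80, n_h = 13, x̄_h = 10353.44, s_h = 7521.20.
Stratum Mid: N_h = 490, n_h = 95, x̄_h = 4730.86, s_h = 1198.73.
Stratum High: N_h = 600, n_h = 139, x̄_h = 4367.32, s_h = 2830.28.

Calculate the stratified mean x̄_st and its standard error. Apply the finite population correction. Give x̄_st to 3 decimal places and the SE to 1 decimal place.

x̄_st = Σ W_h x̄_h = (80·10353.44 + 490·4730.86 + 600·4367.32)/1170 = 4928.87915
V̂(x̄_st) = Σ W_h² (1 − n_h/N_h) s_h²/n_h, with W_h = N_h/N and N = 1170:
  stratum Low: (80/1170)²·(1 − 13/80)·7521.20²/13 = 17038.2
  stratum Mid: (490/1170)²·(1 − 95/490)·1198.73²/95 = 2138.65
  stratum High: (600/1170)²·(1 − 139/600)·2830.28²/139 = 11644.6
V̂(x̄_st) = 30821.5
SE(x̄_st) = √30821.5 = 175.56

x̄_st ≈ 4928.879, SE ≈ 175.6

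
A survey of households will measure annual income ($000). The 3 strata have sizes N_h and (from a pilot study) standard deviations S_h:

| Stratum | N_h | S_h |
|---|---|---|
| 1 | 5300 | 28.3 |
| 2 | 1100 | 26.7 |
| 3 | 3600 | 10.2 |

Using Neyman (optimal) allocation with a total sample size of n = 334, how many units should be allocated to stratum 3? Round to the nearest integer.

Neyman allocation: n_h = n · N_h S_h / Σ N_i S_i, with n = 334.
  stratum 1: N_h·S_h = 5300·28.3 = 149990.00
  stratum 2: N_h·S_h = 1100·26.7 = 29370.00
  stratum 3: N_h·S_h = 3600·10.2 = 36720.00
Σ N_h S_h = 216080.00
n for stratum 3 = 334·36720.00/216080.00 = 56.759 → 57

57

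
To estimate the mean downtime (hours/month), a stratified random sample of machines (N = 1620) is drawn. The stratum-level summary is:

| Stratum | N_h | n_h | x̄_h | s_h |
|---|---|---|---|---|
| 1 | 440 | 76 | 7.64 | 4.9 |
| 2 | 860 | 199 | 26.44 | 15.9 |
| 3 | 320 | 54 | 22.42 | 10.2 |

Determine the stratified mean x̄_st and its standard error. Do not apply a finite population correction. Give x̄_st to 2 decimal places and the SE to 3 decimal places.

x̄_st ≈ 20.54, SE ≈ 0.676

x̄_st = Σ W_h x̄_h = (440·7.64 + 860·26.44 + 320·22.42)/1620 = 20.53975
V̂(x̄_st) = Σ W_h² s_h²/n_h, with W_h = N_h/N and N = 1620:
  stratum 1: (440/1620)²·4.9²/76 = 0.0233053
  stratum 2: (860/1620)²·15.9²/199 = 0.358021
  stratum 3: (320/1620)²·10.2²/54 = 0.0751755
V̂(x̄_st) = 0.456501
SE(x̄_st) = √0.456501 = 0.675649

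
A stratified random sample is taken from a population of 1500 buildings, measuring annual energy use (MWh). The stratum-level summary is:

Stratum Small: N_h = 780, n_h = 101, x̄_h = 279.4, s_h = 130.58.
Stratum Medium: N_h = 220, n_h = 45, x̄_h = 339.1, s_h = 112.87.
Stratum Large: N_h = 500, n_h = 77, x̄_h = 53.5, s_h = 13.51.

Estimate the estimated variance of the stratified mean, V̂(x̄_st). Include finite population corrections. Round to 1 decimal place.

V̂(x̄_st) = Σ W_h² (1 − n_h/N_h) s_h²/n_h, with W_h = N_h/N and N = 1500:
  stratum Small: (780/1500)²·(1 − 101/780)·130.58²/101 = 39.7387
  stratum Medium: (220/1500)²·(1 − 45/220)·112.87²/45 = 4.84421
  stratum Large: (500/1500)²·(1 − 77/500)·13.51²/77 = 0.222817
V̂(x̄_st) = 44.8057

V̂(x̄_st) ≈ 44.8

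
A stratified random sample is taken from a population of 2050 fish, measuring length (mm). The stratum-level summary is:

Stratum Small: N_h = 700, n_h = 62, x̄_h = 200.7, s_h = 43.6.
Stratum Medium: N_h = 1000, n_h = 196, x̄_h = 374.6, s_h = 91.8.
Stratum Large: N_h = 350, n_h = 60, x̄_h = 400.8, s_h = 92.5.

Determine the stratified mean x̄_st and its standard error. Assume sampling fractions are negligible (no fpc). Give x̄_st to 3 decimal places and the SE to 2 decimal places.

x̄_st = Σ W_h x̄_h = (700·200.7 + 1000·374.6 + 350·400.8)/2050 = 319.69268
V̂(x̄_st) = Σ W_h² s_h²/n_h, with W_h = N_h/N and N = 2050:
  stratum Small: (700/2050)²·43.6²/62 = 3.57495
  stratum Medium: (1000/2050)²·91.8²/196 = 10.2311
  stratum Large: (350/2050)²·92.5²/60 = 4.15681
V̂(x̄_st) = 17.9628
SE(x̄_st) = √17.9628 = 4.23826

x̄_st ≈ 319.693, SE ≈ 4.24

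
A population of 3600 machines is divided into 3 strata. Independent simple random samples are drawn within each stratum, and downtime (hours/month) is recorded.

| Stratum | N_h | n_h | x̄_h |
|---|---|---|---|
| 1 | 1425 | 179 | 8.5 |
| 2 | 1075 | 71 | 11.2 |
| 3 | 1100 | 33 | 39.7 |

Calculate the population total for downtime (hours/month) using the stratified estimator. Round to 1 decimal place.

τ̂_st ≈ 67822.5

τ̂_st = Σ N_h x̄_h = 1425·8.5 + 1075·11.2 + 1100·39.7 = 67822.5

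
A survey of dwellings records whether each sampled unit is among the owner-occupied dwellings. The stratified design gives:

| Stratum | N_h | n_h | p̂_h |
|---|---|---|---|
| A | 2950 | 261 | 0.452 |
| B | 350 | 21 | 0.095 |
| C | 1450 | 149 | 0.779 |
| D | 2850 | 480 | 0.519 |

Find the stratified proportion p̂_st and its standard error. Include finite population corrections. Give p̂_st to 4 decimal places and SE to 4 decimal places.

N = 7600; stratum weights W_h = N_h/N.
p̂_st = Σ W_h p̂_h = (2950·0.452 + 350·0.095 + 1450·0.779 + 2850·0.519)/7600 = 0.52307
V̂(p̂_st) = Σ W_h² (1 − n_h/N_h) p̂_h(1−p̂_h)/(n_h−1):
  stratum A: (2950/7600)²·(1 − 261/2950)·0.452·0.548/260 = 0.000130837
  stratum B: (350/7600)²·(1 − 21/350)·0.095·0.905/20 = 8.56996e-06
  stratum C: (1450/7600)²·(1 − 149/1450)·0.779·0.221/148 = 3.79915e-05
  stratum D: (2850/7600)²·(1 − 480/2850)·0.519·0.481/479 = 6.09457e-05
V̂(p̂_st) = 0.000238344; SE = √V̂ = 0.0154384

p̂_st ≈ 0.5231, SE ≈ 0.0154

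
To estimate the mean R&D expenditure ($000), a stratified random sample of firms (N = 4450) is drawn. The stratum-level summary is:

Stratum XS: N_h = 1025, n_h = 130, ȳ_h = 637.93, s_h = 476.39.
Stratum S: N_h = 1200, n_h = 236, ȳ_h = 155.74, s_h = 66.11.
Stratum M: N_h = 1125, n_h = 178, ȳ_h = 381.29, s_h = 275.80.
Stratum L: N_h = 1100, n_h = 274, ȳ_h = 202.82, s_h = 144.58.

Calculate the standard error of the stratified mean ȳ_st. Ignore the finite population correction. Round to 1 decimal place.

V̂(ȳ_st) = Σ W_h² s_h²/n_h, with W_h = N_h/N and N = 4450:
  stratum XS: (1025/4450)²·476.39²/130 = 92.621
  stratum S: (1200/4450)²·66.11²/236 = 1.34668
  stratum M: (1125/4450)²·275.80²/178 = 27.312
  stratum L: (1100/4450)²·144.58²/274 = 4.66156
V̂(ȳ_st) = 125.941
SE(ȳ_st) = √125.941 = 11.2224

SE(ȳ_st) ≈ 11.2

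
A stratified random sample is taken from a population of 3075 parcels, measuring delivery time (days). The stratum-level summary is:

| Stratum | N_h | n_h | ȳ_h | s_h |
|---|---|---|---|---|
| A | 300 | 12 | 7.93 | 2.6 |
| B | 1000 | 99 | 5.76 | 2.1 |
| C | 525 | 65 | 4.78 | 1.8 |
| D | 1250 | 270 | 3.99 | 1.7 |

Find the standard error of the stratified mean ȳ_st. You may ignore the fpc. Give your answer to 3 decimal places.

SE(ȳ_st) ≈ 0.115

V̂(ȳ_st) = Σ W_h² s_h²/n_h, with W_h = N_h/N and N = 3075:
  stratum A: (300/3075)²·2.6²/12 = 0.00536189
  stratum B: (1000/3075)²·2.1²/99 = 0.004711
  stratum C: (525/3075)²·1.8²/65 = 0.00145298
  stratum D: (1250/3075)²·1.7²/270 = 0.00176874
V̂(ȳ_st) = 0.0132946
SE(ȳ_st) = √0.0132946 = 0.115302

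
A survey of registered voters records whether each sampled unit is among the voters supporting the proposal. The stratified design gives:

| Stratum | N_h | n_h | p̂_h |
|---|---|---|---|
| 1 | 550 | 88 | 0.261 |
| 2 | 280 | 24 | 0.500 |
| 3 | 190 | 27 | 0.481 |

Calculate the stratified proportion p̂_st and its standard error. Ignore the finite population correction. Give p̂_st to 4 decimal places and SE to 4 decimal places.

N = 1020; stratum weights W_h = N_h/N.
p̂_st = Σ W_h p̂_h = (550·0.261 + 280·0.500 + 190·0.481)/1020 = 0.36759
V̂(p̂_st) = Σ W_h² p̂_h(1−p̂_h)/(n_h−1):
  stratum 1: (550/1020)²·0.261·0.739/87 = 0.000644601
  stratum 2: (280/1020)²·0.500·0.500/23 = 0.000819083
  stratum 3: (190/1020)²·0.481·0.519/26 = 0.000333155
V̂(p̂_st) = 0.00179684; SE = √V̂ = 0.0423891

p̂_st ≈ 0.3676, SE ≈ 0.0424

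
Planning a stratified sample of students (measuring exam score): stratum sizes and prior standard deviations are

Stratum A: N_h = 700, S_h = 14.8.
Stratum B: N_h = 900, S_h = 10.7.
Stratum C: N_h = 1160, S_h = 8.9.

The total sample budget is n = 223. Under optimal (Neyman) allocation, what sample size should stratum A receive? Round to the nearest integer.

Neyman allocation: n_h = n · N_h S_h / Σ N_i S_i, with n = 223.
  stratum A: N_h·S_h = 700·14.8 = 10360.00
  stratum B: N_h·S_h = 900·10.7 = 9630.00
  stratum C: N_h·S_h = 1160·8.9 = 10324.00
Σ N_h S_h = 30314.00
n for stratum A = 223·10360.00/30314.00 = 76.212 → 76

76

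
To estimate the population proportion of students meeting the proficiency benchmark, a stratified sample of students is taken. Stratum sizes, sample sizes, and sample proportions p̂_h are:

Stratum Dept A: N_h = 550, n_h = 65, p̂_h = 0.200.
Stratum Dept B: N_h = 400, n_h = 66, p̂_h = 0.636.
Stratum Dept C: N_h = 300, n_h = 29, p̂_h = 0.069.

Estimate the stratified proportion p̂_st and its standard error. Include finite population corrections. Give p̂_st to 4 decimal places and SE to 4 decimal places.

p̂_st ≈ 0.3081, SE ≈ 0.0292

N = 1250; stratum weights W_h = N_h/N.
p̂_st = Σ W_h p̂_h = (550·0.200 + 400·0.636 + 300·0.069)/1250 = 0.30808
V̂(p̂_st) = Σ W_h² (1 − n_h/N_h) p̂_h(1−p̂_h)/(n_h−1):
  stratum Dept A: (550/1250)²·(1 − 65/550)·0.200·0.800/64 = 0.0004268
  stratum Dept B: (400/1250)²·(1 − 66/400)·0.636·0.364/65 = 0.000304531
  stratum Dept C: (300/1250)²·(1 − 29/300)·0.069·0.931/28 = 0.000119374
V̂(p̂_st) = 0.000850705; SE = √V̂ = 0.0291669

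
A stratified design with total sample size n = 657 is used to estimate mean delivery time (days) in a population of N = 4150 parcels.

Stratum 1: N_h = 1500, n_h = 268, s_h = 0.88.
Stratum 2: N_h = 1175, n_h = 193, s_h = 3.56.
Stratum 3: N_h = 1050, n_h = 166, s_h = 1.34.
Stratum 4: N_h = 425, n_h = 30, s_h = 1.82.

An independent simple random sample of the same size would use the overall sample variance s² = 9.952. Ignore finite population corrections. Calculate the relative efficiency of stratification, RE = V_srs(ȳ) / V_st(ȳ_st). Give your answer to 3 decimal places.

RE ≈ 2.022

V̂(ȳ_st) = Σ W_h² s_h²/n_h, with W_h = N_h/N and N = 4150:
  stratum 1: (1500/4150)²·0.88²/268 = 0.0003775
  stratum 2: (1175/4150)²·3.56²/193 = 0.00526408
  stratum 3: (1050/4150)²·1.34²/166 = 0.000692443
  stratum 4: (425/4150)²·1.82²/30 = 0.00115799
V_st = 0.00749201
V_srs = s²/n = 9.952/657 = 0.0151476
Relative efficiency = V_srs / V_st = 0.0151476/0.00749201 = 2.0218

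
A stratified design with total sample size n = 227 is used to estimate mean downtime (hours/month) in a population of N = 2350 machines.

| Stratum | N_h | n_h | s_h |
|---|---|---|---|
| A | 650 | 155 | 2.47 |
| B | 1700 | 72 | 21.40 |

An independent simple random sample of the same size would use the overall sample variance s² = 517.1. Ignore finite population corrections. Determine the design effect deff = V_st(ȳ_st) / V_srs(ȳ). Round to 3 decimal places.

deff ≈ 1.463

V̂(ȳ_st) = Σ W_h² s_h²/n_h, with W_h = N_h/N and N = 2350:
  stratum A: (650/2350)²·2.47²/155 = 0.00301129
  stratum B: (1700/2350)²·21.40²/72 = 3.32857
V_st = 3.33158
V_srs = s²/n = 517.1/227 = 2.27797
deff = V_st / V_srs = 3.33158/2.27797 = 1.4625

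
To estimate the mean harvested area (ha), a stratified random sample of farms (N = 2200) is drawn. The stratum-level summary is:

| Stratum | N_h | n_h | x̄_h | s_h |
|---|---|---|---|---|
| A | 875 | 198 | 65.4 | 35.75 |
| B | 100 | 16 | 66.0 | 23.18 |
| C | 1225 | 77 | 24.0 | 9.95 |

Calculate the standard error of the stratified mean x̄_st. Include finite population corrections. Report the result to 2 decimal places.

SE(x̄_st) ≈ 1.11

V̂(x̄_st) = Σ W_h² (1 − n_h/N_h) s_h²/n_h, with W_h = N_h/N and N = 2200:
  stratum A: (875/2200)²·(1 − 198/875)·35.75²/198 = 0.79002
  stratum B: (100/2200)²·(1 − 16/100)·23.18²/16 = 0.0582829
  stratum C: (1225/2200)²·(1 − 77/1225)·9.95²/77 = 0.373584
V̂(x̄_st) = 1.22189
SE(x̄_st) = √1.22189 = 1.10539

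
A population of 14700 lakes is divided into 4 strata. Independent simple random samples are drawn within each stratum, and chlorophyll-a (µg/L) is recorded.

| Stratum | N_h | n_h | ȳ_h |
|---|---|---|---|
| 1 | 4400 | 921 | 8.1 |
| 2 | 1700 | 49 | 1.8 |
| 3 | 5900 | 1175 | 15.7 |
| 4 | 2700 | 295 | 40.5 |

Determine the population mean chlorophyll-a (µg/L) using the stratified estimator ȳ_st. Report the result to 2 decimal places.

N = Σ N_h = 14700. Stratum weights W_h = N_h/N.
ȳ_st = (4400·8.1 + 1700·1.8 + 5900·15.7 + 2700·40.5) / 14700 = 16.3728

ȳ_st ≈ 16.37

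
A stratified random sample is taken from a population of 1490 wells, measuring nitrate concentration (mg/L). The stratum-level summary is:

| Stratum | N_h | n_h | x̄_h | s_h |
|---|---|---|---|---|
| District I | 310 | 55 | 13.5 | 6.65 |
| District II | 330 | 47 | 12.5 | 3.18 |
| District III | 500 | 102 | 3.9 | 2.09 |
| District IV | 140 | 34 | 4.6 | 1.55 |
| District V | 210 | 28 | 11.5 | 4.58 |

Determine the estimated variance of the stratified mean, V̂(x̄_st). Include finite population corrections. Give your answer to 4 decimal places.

V̂(x̄_st) ≈ 0.0549

V̂(x̄_st) = Σ W_h² (1 − n_h/N_h) s_h²/n_h, with W_h = N_h/N and N = 1490:
  stratum District I: (310/1490)²·(1 − 55/310)·6.65²/55 = 0.0286292
  stratum District II: (330/1490)²·(1 − 47/330)·3.18²/47 = 0.00905074
  stratum District III: (500/1490)²·(1 − 102/500)·2.09²/102 = 0.0038386
  stratum District IV: (140/1490)²·(1 − 34/140)·1.55²/34 = 0.00047233
  stratum District V: (210/1490)²·(1 − 28/210)·4.58²/28 = 0.0128971
V̂(x̄_st) = 0.054888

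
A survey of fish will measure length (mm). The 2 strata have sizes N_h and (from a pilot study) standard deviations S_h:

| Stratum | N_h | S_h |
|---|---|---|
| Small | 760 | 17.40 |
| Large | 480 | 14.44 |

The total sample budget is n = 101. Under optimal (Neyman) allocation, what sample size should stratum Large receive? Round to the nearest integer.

35

Neyman allocation: n_h = n · N_h S_h / Σ N_i S_i, with n = 101.
  stratum Small: N_h·S_h = 760·17.40 = 13224.00
  stratum Large: N_h·S_h = 480·14.44 = 6931.20
Σ N_h S_h = 20155.20
n for stratum Large = 101·6931.20/20155.20 = 34.733 → 35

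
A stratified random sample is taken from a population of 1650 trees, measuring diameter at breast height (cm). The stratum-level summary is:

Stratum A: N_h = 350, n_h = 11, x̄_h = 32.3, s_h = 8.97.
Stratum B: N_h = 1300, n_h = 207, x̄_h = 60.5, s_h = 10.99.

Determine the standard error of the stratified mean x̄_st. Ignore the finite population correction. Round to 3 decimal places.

V̂(x̄_st) = Σ W_h² s_h²/n_h, with W_h = N_h/N and N = 1650:
  stratum A: (350/1650)²·8.97²/11 = 0.329125
  stratum B: (1300/1650)²·10.99²/207 = 0.362196
V̂(x̄_st) = 0.691321
SE(x̄_st) = √0.691321 = 0.831457

SE(x̄_st) ≈ 0.831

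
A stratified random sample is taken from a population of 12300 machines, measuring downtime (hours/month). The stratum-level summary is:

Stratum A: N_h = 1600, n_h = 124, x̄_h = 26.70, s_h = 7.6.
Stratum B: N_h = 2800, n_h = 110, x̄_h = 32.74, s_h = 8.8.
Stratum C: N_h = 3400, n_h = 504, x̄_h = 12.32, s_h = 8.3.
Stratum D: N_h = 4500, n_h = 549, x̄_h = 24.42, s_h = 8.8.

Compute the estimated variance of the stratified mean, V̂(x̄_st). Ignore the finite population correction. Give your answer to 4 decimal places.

V̂(x̄_st) ≈ 0.0737

V̂(x̄_st) = Σ W_h² s_h²/n_h, with W_h = N_h/N and N = 12300:
  stratum A: (1600/12300)²·7.6²/124 = 0.00788198
  stratum B: (2800/12300)²·8.8²/110 = 0.036482
  stratum C: (3400/12300)²·8.3²/504 = 0.0104442
  stratum D: (4500/12300)²·8.8²/549 = 0.0188803
V̂(x̄_st) = 0.0736884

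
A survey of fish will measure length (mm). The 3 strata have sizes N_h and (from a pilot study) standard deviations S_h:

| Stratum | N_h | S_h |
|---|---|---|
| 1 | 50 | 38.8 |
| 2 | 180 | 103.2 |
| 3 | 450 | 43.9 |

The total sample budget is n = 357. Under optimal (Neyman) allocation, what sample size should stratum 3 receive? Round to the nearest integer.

175

Neyman allocation: n_h = n · N_h S_h / Σ N_i S_i, with n = 357.
  stratum 1: N_h·S_h = 50·38.8 = 1940.00
  stratum 2: N_h·S_h = 180·103.2 = 18576.00
  stratum 3: N_h·S_h = 450·43.9 = 19755.00
Σ N_h S_h = 40271.00
n for stratum 3 = 357·19755.00/40271.00 = 175.127 → 175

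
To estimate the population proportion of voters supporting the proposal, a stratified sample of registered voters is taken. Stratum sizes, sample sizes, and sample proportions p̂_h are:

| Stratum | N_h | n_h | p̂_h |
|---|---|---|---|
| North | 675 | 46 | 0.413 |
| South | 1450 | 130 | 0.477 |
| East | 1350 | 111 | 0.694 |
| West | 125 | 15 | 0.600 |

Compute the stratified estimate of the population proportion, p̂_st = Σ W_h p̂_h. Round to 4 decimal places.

p̂_st ≈ 0.5506

N = 3600; stratum weights W_h = N_h/N.
p̂_st = Σ W_h p̂_h = (675·0.413 + 1450·0.477 + 1350·0.694 + 125·0.600)/3600 = 0.55065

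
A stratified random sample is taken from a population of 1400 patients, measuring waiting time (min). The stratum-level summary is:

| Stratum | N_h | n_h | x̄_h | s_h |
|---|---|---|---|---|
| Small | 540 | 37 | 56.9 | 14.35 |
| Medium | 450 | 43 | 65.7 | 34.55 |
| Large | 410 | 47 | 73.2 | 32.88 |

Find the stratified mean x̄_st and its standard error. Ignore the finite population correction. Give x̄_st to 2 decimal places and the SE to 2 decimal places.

x̄_st ≈ 64.50, SE ≈ 2.38

x̄_st = Σ W_h x̄_h = (540·56.9 + 450·65.7 + 410·73.2)/1400 = 64.50214
V̂(x̄_st) = Σ W_h² s_h²/n_h, with W_h = N_h/N and N = 1400:
  stratum Small: (540/1400)²·14.35²/37 = 0.828006
  stratum Medium: (450/1400)²·34.55²/43 = 2.86812
  stratum Large: (410/1400)²·32.88²/47 = 1.97277
V̂(x̄_st) = 5.6689
SE(x̄_st) = √5.6689 = 2.38094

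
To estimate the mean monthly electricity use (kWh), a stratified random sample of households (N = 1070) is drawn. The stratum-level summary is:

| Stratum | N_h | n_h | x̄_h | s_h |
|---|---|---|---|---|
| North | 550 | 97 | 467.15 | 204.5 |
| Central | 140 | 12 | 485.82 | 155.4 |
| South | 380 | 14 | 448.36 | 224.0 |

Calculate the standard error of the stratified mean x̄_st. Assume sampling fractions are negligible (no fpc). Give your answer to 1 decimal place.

V̂(x̄_st) = Σ W_h² s_h²/n_h, with W_h = N_h/N and N = 1070:
  stratum North: (550/1070)²·204.5²/97 = 113.913
  stratum Central: (140/1070)²·155.4²/12 = 34.4516
  stratum South: (380/1070)²·224.0²/14 = 452.03
V̂(x̄_st) = 600.395
SE(x̄_st) = √600.395 = 24.503

SE(x̄_st) ≈ 24.5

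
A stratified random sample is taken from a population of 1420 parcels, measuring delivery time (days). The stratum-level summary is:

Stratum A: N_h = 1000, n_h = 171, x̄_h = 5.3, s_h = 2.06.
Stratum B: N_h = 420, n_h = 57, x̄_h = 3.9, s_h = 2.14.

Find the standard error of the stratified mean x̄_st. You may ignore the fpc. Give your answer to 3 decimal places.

SE(x̄_st) ≈ 0.139

V̂(x̄_st) = Σ W_h² s_h²/n_h, with W_h = N_h/N and N = 1420:
  stratum A: (1000/1420)²·2.06²/171 = 0.0123073
  stratum B: (420/1420)²·2.14²/57 = 0.00702869
V̂(x̄_st) = 0.019336
SE(x̄_st) = √0.019336 = 0.139054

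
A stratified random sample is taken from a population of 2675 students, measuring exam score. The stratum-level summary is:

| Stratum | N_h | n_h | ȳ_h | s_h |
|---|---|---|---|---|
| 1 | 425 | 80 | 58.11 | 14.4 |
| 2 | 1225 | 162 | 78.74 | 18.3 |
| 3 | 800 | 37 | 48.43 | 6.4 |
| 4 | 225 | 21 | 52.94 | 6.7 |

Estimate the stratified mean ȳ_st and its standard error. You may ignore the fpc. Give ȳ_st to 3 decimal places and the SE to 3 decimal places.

ȳ_st = Σ W_h ȳ_h = (425·58.11 + 1225·78.74 + 800·48.43 + 225·52.94)/2675 = 64.22757
V̂(ȳ_st) = Σ W_h² s_h²/n_h, with W_h = N_h/N and N = 2675:
  stratum 1: (425/2675)²·14.4²/80 = 0.0654282
  stratum 2: (1225/2675)²·18.3²/162 = 0.433523
  stratum 3: (800/2675)²·6.4²/37 = 0.0990126
  stratum 4: (225/2675)²·6.7²/21 = 0.0151233
V̂(ȳ_st) = 0.613087
SE(ȳ_st) = √0.613087 = 0.782999

ȳ_st ≈ 64.228, SE ≈ 0.783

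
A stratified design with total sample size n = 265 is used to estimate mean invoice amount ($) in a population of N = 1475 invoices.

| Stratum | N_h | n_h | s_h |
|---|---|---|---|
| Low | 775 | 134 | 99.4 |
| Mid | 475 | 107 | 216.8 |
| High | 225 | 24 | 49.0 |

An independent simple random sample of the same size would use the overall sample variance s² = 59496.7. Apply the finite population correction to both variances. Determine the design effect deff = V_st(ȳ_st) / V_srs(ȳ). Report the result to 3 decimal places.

V̂(ȳ_st) = Σ W_h² (1 − n_h/N_h) s_h²/n_h, with W_h = N_h/N and N = 1475:
  stratum Low: (775/1475)²·(1 − 134/775)·99.4²/134 = 16.8362
  stratum Mid: (475/1475)²·(1 − 107/475)·216.8²/107 = 35.2933
  stratum High: (225/1475)²·(1 − 24/225)·49.0²/24 = 2.07958
V_st = 54.2091
V_srs = (1 − 265/1475)·59496.7/265 = 184.179
deff = V_st / V_srs = 54.2091/184.179 = 0.2943

deff ≈ 0.294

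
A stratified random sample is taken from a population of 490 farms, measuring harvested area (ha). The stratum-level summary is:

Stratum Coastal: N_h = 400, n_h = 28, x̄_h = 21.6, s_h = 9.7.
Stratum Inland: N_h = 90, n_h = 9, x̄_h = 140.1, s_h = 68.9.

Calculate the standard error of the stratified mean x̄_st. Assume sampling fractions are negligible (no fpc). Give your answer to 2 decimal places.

SE(x̄_st) ≈ 4.48

V̂(x̄_st) = Σ W_h² s_h²/n_h, with W_h = N_h/N and N = 490:
  stratum Coastal: (400/490)²·9.7²/28 = 2.23931
  stratum Inland: (90/490)²·68.9²/9 = 17.7946
V̂(x̄_st) = 20.0339
SE(x̄_st) = √20.0339 = 4.47593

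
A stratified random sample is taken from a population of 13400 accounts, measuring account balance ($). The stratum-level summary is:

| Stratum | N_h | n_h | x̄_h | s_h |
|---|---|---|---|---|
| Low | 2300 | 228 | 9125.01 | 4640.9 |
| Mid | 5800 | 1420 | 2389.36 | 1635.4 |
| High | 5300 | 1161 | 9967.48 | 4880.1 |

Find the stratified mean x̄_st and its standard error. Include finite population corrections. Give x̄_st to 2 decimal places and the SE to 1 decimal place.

x̄_st = Σ W_h x̄_h = (2300·9125.01 + 5800·2389.36 + 5300·9967.48)/13400 = 6542.79515
V̂(x̄_st) = Σ W_h² (1 − n_h/N_h) s_h²/n_h, with W_h = N_h/N and N = 13400:
  stratum Low: (2300/13400)²·(1 − 228/2300)·4640.9²/228 = 2507.13
  stratum Mid: (5800/13400)²·(1 − 1420/5800)·1635.4²/1420 = 266.472
  stratum High: (5300/13400)²·(1 − 1161/5300)·4880.1²/1161 = 2506.03
V̂(x̄_st) = 5279.64
SE(x̄_st) = √5279.64 = 72.6611

x̄_st ≈ 6542.80, SE ≈ 72.7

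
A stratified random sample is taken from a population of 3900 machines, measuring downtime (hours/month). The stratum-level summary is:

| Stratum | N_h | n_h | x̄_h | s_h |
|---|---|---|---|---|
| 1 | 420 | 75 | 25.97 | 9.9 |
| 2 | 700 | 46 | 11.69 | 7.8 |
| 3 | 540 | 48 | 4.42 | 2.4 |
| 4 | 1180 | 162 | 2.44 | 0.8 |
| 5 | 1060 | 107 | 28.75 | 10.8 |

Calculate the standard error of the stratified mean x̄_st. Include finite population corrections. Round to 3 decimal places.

SE(x̄_st) ≈ 0.356

V̂(x̄_st) = Σ W_h² (1 − n_h/N_h) s_h²/n_h, with W_h = N_h/N and N = 3900:
  stratum 1: (420/3900)²·(1 − 75/420)·9.9²/75 = 0.0124494
  stratum 2: (700/3900)²·(1 − 46/700)·7.8²/46 = 0.0398087
  stratum 3: (540/3900)²·(1 − 48/540)·2.4²/48 = 0.00209609
  stratum 4: (1180/3900)²·(1 − 162/1180)·0.8²/162 = 0.000312008
  stratum 5: (1060/3900)²·(1 − 107/1060)·10.8²/107 = 0.0723991
V̂(x̄_st) = 0.127065
SE(x̄_st) = √0.127065 = 0.356462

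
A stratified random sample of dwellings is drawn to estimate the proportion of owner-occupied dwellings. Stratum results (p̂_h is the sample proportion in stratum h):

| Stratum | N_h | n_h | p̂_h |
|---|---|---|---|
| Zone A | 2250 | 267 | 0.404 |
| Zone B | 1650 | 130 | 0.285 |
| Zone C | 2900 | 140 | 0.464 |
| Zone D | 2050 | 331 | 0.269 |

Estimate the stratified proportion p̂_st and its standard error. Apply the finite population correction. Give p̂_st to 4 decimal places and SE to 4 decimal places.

p̂_st ≈ 0.3702, SE ≈ 0.0177

N = 8850; stratum weights W_h = N_h/N.
p̂_st = Σ W_h p̂_h = (2250·0.404 + 1650·0.285 + 2900·0.464 + 2050·0.269)/8850 = 0.37020
V̂(p̂_st) = Σ W_h² (1 − n_h/N_h) p̂_h(1−p̂_h)/(n_h−1):
  stratum Zone A: (2250/8850)²·(1 − 267/2250)·0.404·0.596/266 = 5.15661e-05
  stratum Zone B: (1650/8850)²·(1 − 130/1650)·0.285·0.715/129 = 5.05827e-05
  stratum Zone C: (2900/8850)²·(1 − 140/2900)·0.464·0.536/139 = 0.000182847
  stratum Zone D: (2050/8850)²·(1 − 331/2050)·0.269·0.731/330 = 2.68101e-05
V̂(p̂_st) = 0.000311806; SE = √V̂ = 0.017658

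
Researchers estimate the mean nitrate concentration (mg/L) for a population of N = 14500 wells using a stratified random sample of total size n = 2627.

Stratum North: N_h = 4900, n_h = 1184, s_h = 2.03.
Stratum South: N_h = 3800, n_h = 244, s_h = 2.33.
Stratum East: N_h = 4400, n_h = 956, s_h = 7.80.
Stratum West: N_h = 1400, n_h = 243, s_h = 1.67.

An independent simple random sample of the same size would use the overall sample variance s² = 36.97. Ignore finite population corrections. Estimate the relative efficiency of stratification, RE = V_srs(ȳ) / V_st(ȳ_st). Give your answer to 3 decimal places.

RE ≈ 1.783

V̂(ȳ_st) = Σ W_h² s_h²/n_h, with W_h = N_h/N and N = 14500:
  stratum North: (4900/14500)²·2.03²/1184 = 0.000397463
  stratum South: (3800/14500)²·2.33²/244 = 0.00152811
  stratum East: (4400/14500)²·7.80²/956 = 0.00586004
  stratum West: (1400/14500)²·1.67²/243 = 0.000106991
V_st = 0.0078926
V_srs = s²/n = 36.97/2627 = 0.0140731
Relative efficiency = V_srs / V_st = 0.0140731/0.0078926 = 1.7831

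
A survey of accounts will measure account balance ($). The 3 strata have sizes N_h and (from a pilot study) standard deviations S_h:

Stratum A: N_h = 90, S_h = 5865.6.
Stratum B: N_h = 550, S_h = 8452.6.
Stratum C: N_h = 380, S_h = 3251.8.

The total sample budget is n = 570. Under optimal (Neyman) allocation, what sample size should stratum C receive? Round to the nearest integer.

110

Neyman allocation: n_h = n · N_h S_h / Σ N_i S_i, with n = 570.
  stratum A: N_h·S_h = 90·5865.6 = 527904.00
  stratum B: N_h·S_h = 550·8452.6 = 4648930.00
  stratum C: N_h·S_h = 380·3251.8 = 1235684.00
Σ N_h S_h = 6412518.00
n for stratum C = 570·1235684.00/6412518.00 = 109.838 → 110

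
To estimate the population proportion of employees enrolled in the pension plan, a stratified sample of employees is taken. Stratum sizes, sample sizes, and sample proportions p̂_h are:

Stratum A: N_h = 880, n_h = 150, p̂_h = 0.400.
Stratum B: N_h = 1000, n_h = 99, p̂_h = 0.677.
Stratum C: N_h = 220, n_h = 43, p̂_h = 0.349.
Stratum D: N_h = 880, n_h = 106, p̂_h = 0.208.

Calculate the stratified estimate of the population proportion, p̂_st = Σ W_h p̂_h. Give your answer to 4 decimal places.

N = 2980; stratum weights W_h = N_h/N.
p̂_st = Σ W_h p̂_h = (880·0.400 + 1000·0.677 + 220·0.349 + 880·0.208)/2980 = 0.43249

p̂_st ≈ 0.4325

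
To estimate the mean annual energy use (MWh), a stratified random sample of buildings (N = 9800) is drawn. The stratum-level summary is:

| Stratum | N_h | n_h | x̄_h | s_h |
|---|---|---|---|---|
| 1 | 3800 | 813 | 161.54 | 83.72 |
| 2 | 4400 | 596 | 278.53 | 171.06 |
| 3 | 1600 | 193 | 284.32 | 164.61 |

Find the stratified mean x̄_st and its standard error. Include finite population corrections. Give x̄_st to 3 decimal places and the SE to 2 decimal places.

x̄_st ≈ 234.112, SE ≈ 3.59

x̄_st = Σ W_h x̄_h = (3800·161.54 + 4400·278.53 + 1600·284.32)/9800 = 234.11184
V̂(x̄_st) = Σ W_h² (1 − n_h/N_h) s_h²/n_h, with W_h = N_h/N and N = 9800:
  stratum 1: (3800/9800)²·(1 − 813/3800)·83.72²/813 = 1.01891
  stratum 2: (4400/9800)²·(1 − 596/4400)·171.06²/596 = 8.55641
  stratum 3: (1600/9800)²·(1 − 193/1600)·164.61²/193 = 3.29092
V̂(x̄_st) = 12.8662
SE(x̄_st) = √12.8662 = 3.58695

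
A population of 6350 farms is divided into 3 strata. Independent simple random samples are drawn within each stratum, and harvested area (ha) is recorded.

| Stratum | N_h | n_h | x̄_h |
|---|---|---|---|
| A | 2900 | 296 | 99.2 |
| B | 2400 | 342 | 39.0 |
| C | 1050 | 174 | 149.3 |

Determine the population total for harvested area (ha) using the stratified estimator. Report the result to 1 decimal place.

τ̂_st = Σ N_h x̄_h = 2900·99.2 + 2400·39.0 + 1050·149.3 = 538045.0

τ̂_st ≈ 538045.0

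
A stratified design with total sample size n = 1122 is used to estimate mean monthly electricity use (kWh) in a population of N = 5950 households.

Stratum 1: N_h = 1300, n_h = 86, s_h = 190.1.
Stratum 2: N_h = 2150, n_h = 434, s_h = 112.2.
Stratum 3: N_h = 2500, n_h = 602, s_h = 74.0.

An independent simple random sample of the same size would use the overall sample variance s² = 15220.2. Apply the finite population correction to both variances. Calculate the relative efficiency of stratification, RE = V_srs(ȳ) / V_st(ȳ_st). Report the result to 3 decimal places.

RE ≈ 0.479

V̂(ȳ_st) = Σ W_h² (1 − n_h/N_h) s_h²/n_h, with W_h = N_h/N and N = 5950:
  stratum 1: (1300/5950)²·(1 − 86/1300)·190.1²/86 = 18.7324
  stratum 2: (2150/5950)²·(1 − 434/2150)·112.2²/434 = 3.02286
  stratum 3: (2500/5950)²·(1 − 602/2500)·74.0²/602 = 1.21918
V_st = 22.9745
V_srs = (1 − 1122/5950)·15220.2/1122 = 11.0072
Relative efficiency = V_srs / V_st = 11.0072/22.9745 = 0.4791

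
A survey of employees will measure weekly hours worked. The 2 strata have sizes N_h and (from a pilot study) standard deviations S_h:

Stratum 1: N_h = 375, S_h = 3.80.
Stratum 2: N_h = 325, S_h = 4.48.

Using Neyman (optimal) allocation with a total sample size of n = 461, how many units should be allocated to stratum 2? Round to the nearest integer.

233

Neyman allocation: n_h = n · N_h S_h / Σ N_i S_i, with n = 461.
  stratum 1: N_h·S_h = 375·3.80 = 1425.00
  stratum 2: N_h·S_h = 325·4.48 = 1456.00
Σ N_h S_h = 2881.00
n for stratum 2 = 461·1456.00/2881.00 = 232.980 → 233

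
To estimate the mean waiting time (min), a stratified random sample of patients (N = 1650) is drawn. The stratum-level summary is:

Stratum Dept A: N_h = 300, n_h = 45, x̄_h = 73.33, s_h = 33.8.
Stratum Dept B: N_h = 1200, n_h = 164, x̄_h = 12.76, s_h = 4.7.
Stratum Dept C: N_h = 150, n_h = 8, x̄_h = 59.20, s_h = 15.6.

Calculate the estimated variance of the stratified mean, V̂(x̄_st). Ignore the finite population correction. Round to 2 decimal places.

V̂(x̄_st) = Σ W_h² s_h²/n_h, with W_h = N_h/N and N = 1650:
  stratum Dept A: (300/1650)²·33.8²/45 = 0.839258
  stratum Dept B: (1200/1650)²·4.7²/164 = 0.0712437
  stratum Dept C: (150/1650)²·15.6²/8 = 0.251405
V̂(x̄_st) = 1.16191

V̂(x̄_st) ≈ 1.16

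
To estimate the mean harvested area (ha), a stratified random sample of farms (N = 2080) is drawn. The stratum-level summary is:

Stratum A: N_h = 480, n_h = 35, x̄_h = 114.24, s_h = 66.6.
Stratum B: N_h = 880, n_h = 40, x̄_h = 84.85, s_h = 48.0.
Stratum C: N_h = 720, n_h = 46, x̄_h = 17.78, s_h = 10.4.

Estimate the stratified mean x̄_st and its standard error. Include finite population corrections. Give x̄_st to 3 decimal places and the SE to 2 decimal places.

x̄_st ≈ 68.416, SE ≈ 4.04

x̄_st = Σ W_h x̄_h = (480·114.24 + 880·84.85 + 720·17.78)/2080 = 68.41577
V̂(x̄_st) = Σ W_h² (1 − n_h/N_h) s_h²/n_h, with W_h = N_h/N and N = 2080:
  stratum A: (480/2080)²·(1 − 35/480)·66.6²/35 = 6.25684
  stratum B: (880/2080)²·(1 − 40/880)·48.0²/40 = 9.84142
  stratum C: (720/2080)²·(1 − 46/720)·10.4²/46 = 0.263739
V̂(x̄_st) = 16.362
SE(x̄_st) = √16.362 = 4.045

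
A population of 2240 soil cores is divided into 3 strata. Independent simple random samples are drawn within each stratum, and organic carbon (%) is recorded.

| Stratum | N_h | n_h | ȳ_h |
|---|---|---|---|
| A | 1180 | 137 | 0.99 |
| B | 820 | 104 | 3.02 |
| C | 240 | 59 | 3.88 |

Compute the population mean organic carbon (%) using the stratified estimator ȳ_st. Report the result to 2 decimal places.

N = Σ N_h = 2240. Stratum weights W_h = N_h/N.
ȳ_st = (1180·0.99 + 820·3.02 + 240·3.88) / 2240 = 2.0428

ȳ_st ≈ 2.04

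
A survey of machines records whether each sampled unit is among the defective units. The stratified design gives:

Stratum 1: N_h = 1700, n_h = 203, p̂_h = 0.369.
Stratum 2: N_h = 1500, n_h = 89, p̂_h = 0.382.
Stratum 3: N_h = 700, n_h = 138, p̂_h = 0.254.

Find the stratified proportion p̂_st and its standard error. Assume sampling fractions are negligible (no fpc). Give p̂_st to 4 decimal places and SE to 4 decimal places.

p̂_st ≈ 0.3534, SE ≈ 0.0257

N = 3900; stratum weights W_h = N_h/N.
p̂_st = Σ W_h p̂_h = (1700·0.369 + 1500·0.382 + 700·0.254)/3900 = 0.35336
V̂(p̂_st) = Σ W_h² p̂_h(1−p̂_h)/(n_h−1):
  stratum 1: (1700/3900)²·0.369·0.631/202 = 0.000219015
  stratum 2: (1500/3900)²·0.382·0.618/88 = 0.000396846
  stratum 3: (700/3900)²·0.254·0.746/137 = 4.45573e-05
V̂(p̂_st) = 0.000660418; SE = √V̂ = 0.0256986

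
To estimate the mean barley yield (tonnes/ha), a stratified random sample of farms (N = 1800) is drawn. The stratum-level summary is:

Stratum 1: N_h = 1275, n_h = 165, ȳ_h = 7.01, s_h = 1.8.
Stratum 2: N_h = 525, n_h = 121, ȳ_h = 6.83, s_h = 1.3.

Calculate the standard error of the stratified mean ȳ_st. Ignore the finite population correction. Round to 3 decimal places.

SE(ȳ_st) ≈ 0.105

V̂(ȳ_st) = Σ W_h² s_h²/n_h, with W_h = N_h/N and N = 1800:
  stratum 1: (1275/1800)²·1.8²/165 = 0.00985227
  stratum 2: (525/1800)²·1.3²/121 = 0.00118816
V̂(ȳ_st) = 0.0110404
SE(ȳ_st) = √0.0110404 = 0.105073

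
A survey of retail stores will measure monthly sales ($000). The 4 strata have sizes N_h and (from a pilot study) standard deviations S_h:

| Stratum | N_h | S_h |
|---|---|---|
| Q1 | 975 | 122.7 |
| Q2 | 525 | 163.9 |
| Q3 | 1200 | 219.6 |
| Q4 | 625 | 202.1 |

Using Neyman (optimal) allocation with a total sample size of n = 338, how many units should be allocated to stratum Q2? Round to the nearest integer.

Neyman allocation: n_h = n · N_h S_h / Σ N_i S_i, with n = 338.
  stratum Q1: N_h·S_h = 975·122.7 = 119632.50
  stratum Q2: N_h·S_h = 525·163.9 = 86047.50
  stratum Q3: N_h·S_h = 1200·219.6 = 263520.00
  stratum Q4: N_h·S_h = 625·202.1 = 126312.50
Σ N_h S_h = 595512.50
n for stratum Q2 = 338·86047.50/595512.50 = 48.839 → 49

49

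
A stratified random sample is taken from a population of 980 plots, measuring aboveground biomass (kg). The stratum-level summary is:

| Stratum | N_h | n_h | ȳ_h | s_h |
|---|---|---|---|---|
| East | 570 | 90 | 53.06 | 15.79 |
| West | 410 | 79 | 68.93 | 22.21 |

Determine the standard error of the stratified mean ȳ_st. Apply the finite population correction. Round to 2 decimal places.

V̂(ȳ_st) = Σ W_h² (1 − n_h/N_h) s_h²/n_h, with W_h = N_h/N and N = 980:
  stratum East: (570/980)²·(1 − 90/570)·15.79²/90 = 0.789197
  stratum West: (410/980)²·(1 − 79/410)·22.21²/79 = 0.882327
V̂(ȳ_st) = 1.67152
SE(ȳ_st) = √1.67152 = 1.29287

SE(ȳ_st) ≈ 1.29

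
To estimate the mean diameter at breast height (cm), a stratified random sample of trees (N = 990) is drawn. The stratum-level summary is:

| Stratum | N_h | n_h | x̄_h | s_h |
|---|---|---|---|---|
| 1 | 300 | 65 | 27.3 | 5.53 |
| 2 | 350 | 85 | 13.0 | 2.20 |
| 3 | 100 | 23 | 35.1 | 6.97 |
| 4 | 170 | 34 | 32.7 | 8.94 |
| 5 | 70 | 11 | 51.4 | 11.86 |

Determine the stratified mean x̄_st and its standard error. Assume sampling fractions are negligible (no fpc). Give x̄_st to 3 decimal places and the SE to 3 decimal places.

x̄_st ≈ 25.664, SE ≈ 0.453

x̄_st = Σ W_h x̄_h = (300·27.3 + 350·13.0 + 100·35.1 + 170·32.7 + 70·51.4)/990 = 25.66364
V̂(x̄_st) = Σ W_h² s_h²/n_h, with W_h = N_h/N and N = 990:
  stratum 1: (300/990)²·5.53²/65 = 0.0432025
  stratum 2: (350/990)²·2.20²/85 = 0.00711692
  stratum 3: (100/990)²·6.97²/23 = 0.021551
  stratum 4: (170/990)²·8.94²/34 = 0.0693144
  stratum 5: (70/990)²·11.86²/11 = 0.0639297
V̂(x̄_st) = 0.205115
SE(x̄_st) = √0.205115 = 0.452896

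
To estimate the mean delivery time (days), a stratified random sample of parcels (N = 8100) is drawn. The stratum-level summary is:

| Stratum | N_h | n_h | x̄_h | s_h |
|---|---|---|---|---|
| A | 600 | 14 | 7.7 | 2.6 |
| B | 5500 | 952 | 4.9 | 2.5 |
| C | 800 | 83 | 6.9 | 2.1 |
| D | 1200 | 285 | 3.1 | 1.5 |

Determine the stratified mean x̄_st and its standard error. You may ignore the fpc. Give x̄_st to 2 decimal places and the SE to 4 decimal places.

x̄_st ≈ 5.04, SE ≈ 0.0798

x̄_st = Σ W_h x̄_h = (600·7.7 + 5500·4.9 + 800·6.9 + 1200·3.1)/8100 = 5.03827
V̂(x̄_st) = Σ W_h² s_h²/n_h, with W_h = N_h/N and N = 8100:
  stratum A: (600/8100)²·2.6²/14 = 0.00264942
  stratum B: (5500/8100)²·2.5²/952 = 0.0030269
  stratum C: (800/8100)²·2.1²/83 = 0.000518287
  stratum D: (1200/8100)²·1.5²/285 = 0.000173273
V̂(x̄_st) = 0.00636788
SE(x̄_st) = √0.00636788 = 0.079799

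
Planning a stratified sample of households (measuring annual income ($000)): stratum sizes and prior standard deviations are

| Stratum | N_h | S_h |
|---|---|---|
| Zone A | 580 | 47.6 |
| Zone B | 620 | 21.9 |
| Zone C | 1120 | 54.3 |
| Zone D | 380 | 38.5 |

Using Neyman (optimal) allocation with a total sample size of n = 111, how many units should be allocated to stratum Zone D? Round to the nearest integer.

Neyman allocation: n_h = n · N_h S_h / Σ N_i S_i, with n = 111.
  stratum Zone A: N_h·S_h = 580·47.6 = 27608.00
  stratum Zone B: N_h·S_h = 620·21.9 = 13578.00
  stratum Zone C: N_h·S_h = 1120·54.3 = 60816.00
  stratum Zone D: N_h·S_h = 380·38.5 = 14630.00
Σ N_h S_h = 116632.00
n for stratum Zone D = 111·14630.00/116632.00 = 13.924 → 14

14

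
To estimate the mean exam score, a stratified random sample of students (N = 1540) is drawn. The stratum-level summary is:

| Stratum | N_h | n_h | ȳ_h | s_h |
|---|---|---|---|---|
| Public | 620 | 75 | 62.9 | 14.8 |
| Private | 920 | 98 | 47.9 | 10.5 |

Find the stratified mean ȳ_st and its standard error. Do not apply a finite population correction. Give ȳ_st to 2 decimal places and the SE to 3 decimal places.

ȳ_st = Σ W_h ȳ_h = (620·62.9 + 920·47.9)/1540 = 53.93896
V̂(ȳ_st) = Σ W_h² s_h²/n_h, with W_h = N_h/N and N = 1540:
  stratum Public: (620/1540)²·14.8²/75 = 0.473374
  stratum Private: (920/1540)²·10.5²/98 = 0.401501
V̂(ȳ_st) = 0.874875
SE(ȳ_st) = √0.874875 = 0.935347

ȳ_st ≈ 53.94, SE ≈ 0.935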